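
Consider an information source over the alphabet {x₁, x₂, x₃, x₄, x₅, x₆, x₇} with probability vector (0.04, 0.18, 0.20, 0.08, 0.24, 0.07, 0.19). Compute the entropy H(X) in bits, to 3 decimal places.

2.605 bits

H = −Σ pᵢ log₂ pᵢ.
−0.04·log₂(0.04) = 0.1858
−0.18·log₂(0.18) = 0.4453
−0.20·log₂(0.20) = 0.4644
−0.08·log₂(0.08) = 0.2915
−0.24·log₂(0.24) = 0.4941
−0.07·log₂(0.07) = 0.2686
−0.19·log₂(0.19) = 0.4552
Sum ≈ 2.6049 → 2.605 bits.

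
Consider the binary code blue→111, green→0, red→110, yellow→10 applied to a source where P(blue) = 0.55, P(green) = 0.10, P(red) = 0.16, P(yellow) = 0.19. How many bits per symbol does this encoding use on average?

L̄ = Σ pᵢ·ℓᵢ = 0.55·3 + 0.10·1 + 0.16·3 + 0.19·2 = 2.61 bits/symbol.

2.61 bits/symbol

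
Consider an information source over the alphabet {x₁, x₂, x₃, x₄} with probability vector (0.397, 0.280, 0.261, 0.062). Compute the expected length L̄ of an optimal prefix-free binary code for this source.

1.926 bits/symbol

Repeatedly combine the two least-probable nodes; the expected code length is the sum of the merged weights.
merge 31/500 + 261/1000 → 323/1000
merge 7/25 + 323/1000 → 603/1000
merge 397/1000 + 603/1000 → 1
L = 323/1000 + 603/1000 + 1 = 963/500 = 1.926 bits/symbol.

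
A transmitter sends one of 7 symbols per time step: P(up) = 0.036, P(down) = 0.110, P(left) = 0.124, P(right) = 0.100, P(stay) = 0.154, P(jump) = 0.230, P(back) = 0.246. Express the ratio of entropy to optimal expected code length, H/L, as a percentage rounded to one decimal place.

98.9%

Entropy H = −Σ p log₂ p ≈ 2.6296 bits.
Huffman merges: 9/250+1/10→17/125; 11/100+31/250→117/500; 17/125+77/500→29/100; 23/100+117/500→58/125; 123/500+29/100→67/125; 58/125+67/125→1. L = 133/50 ≈ 2.6600.
Efficiency = H/L = 2.6296/2.6600 = 98.9%.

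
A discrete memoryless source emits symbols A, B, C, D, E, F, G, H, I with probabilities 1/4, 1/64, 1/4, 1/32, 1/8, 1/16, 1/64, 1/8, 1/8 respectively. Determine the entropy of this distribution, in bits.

Each probability is a power of 1/2, so log₂(1/p) is an integer.
H = Σ p·log₂(1/p) = 1/4·2 + 1/64·6 + 1/4·2 + 1/32·5 + 1/8·3 + 1/16·4 + 1/64·6 + 1/8·3 + 1/8·3 = 2.71875 bits.

2.71875 bits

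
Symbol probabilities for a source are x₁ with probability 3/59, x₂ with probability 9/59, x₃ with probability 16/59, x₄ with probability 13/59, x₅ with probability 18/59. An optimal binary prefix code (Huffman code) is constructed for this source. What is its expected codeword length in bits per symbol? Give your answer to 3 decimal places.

Repeatedly combine the two least-probable nodes; the expected code length is the sum of the merged weights.
merge 3/59 + 9/59 → 12/59
merge 12/59 + 13/59 → 25/59
merge 16/59 + 18/59 → 34/59
merge 25/59 + 34/59 → 1
L = 12/59 + 25/59 + 34/59 + 1 = 130/59 ≈ 2.203 bits/symbol.

2.203 bits/symbol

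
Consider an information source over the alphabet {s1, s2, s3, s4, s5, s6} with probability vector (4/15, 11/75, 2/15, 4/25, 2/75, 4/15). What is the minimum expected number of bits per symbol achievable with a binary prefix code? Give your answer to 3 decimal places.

2.467 bits/symbol

Repeatedly combine the two least-probable nodes; the expected code length is the sum of the merged weights.
merge 2/75 + 2/15 → 4/25
merge 11/75 + 4/25 → 23/75
merge 4/25 + 4/15 → 32/75
merge 4/15 + 23/75 → 43/75
merge 32/75 + 43/75 → 1
L = 4/25 + 23/75 + 32/75 + 43/75 + 1 = 37/15 ≈ 2.467 bits/symbol.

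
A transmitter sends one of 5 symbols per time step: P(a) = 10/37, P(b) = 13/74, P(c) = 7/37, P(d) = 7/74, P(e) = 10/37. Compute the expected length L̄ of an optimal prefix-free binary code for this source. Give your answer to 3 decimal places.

2.270 bits/symbol

Repeatedly combine the two least-probable nodes; the expected code length is the sum of the merged weights.
merge 7/74 + 13/74 → 10/37
merge 7/37 + 10/37 → 17/37
merge 10/37 + 10/37 → 20/37
merge 17/37 + 20/37 → 1
L = 10/37 + 17/37 + 20/37 + 1 = 84/37 ≈ 2.270 bits/symbol.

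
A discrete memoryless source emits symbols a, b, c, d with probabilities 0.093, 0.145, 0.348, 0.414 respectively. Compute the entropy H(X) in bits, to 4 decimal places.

H = −Σ pᵢ log₂ pᵢ.
−0.093·log₂(0.093) = 0.3187
−0.145·log₂(0.145) = 0.4040
−0.348·log₂(0.348) = 0.5299
−0.414·log₂(0.414) = 0.5267
Sum ≈ 1.7793 → 1.7793 bits.

1.7793 bits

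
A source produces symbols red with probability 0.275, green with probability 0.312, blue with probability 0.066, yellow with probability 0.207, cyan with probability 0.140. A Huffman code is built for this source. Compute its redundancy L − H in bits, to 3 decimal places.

0.043 bits

Entropy H = −Σ p log₂ p ≈ 2.1628 bits.
Huffman merges: 33/500+7/50→103/500; 103/500+207/1000→413/1000; 11/40+39/125→587/1000; 413/1000+587/1000→1. L = 1103/500 ≈ 2.2060.
L − H = 2.2060 − 2.1628 = 0.043 bits.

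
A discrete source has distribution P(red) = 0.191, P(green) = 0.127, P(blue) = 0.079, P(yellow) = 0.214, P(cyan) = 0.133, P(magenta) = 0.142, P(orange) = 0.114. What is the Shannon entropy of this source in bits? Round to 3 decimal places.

H = −Σ pᵢ log₂ pᵢ.
−0.191·log₂(0.191) = 0.4562
−0.127·log₂(0.127) = 0.3781
−0.079·log₂(0.079) = 0.2893
−0.214·log₂(0.214) = 0.4760
−0.133·log₂(0.133) = 0.3871
−0.142·log₂(0.142) = 0.3999
−0.114·log₂(0.114) = 0.3571
Sum ≈ 2.7437 → 2.744 bits.

2.744 bits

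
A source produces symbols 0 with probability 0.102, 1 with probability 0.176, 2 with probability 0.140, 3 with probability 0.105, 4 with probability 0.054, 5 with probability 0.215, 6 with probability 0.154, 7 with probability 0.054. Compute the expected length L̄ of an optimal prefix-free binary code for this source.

Repeatedly combine the two least-probable nodes; the expected code length is the sum of the merged weights.
merge 27/500 + 27/500 → 27/250
merge 51/500 + 21/200 → 207/1000
merge 27/250 + 7/50 → 31/125
merge 77/500 + 22/125 → 33/100
merge 207/1000 + 43/200 → 211/500
merge 31/125 + 33/100 → 289/500
merge 211/500 + 289/500 → 1
L = 27/250 + 207/1000 + 31/125 + 33/100 + 211/500 + 289/500 + 1 = 2893/1000 = 2.893 bits/symbol.

2.893 bits/symbol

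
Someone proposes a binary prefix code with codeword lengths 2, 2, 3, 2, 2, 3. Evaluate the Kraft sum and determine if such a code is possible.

With common denominator 2^3 = 8: Σ 2^(−ℓᵢ) = 2/8 + 2/8 + 1/8 + 2/8 + 2/8 + 1/8 = 10/8 = 1.25.
Kraft's inequality requires Σ ≤ 1; here Σ = 1.25 > 1, so no such prefix code exists.

1.25; no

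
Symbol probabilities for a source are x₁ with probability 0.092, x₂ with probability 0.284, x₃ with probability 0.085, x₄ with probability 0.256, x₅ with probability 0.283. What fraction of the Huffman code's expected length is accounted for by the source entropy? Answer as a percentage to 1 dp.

Entropy H = −Σ p log₂ p ≈ 2.1534 bits.
Huffman merges: 17/200+23/250→177/1000; 177/1000+32/125→433/1000; 283/1000+71/250→567/1000; 433/1000+567/1000→1. L = 2177/1000 ≈ 2.1770.
Efficiency = H/L = 2.1534/2.1770 = 98.9%.

98.9%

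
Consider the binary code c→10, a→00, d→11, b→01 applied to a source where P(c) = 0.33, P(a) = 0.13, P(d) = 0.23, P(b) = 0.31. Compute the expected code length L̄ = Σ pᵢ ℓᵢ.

L̄ = Σ pᵢ·ℓᵢ = 0.33·2 + 0.13·2 + 0.23·2 + 0.31·2 = 2 bits/symbol.

2 bits/symbol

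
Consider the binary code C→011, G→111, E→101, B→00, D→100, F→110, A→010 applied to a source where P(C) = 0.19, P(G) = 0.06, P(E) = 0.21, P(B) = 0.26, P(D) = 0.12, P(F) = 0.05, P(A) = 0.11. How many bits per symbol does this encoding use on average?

L̄ = Σ pᵢ·ℓᵢ = 0.19·3 + 0.06·3 + 0.21·3 + 0.26·2 + 0.12·3 + 0.05·3 + 0.11·3 = 2.74 bits/symbol.

2.74 bits/symbol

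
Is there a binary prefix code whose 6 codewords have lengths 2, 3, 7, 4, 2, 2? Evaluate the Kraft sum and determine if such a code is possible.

With common denominator 2^7 = 128: Σ 2^(−ℓᵢ) = 32/128 + 16/128 + 1/128 + 8/128 + 32/128 + 32/128 = 121/128 = 0.9453125.
Kraft's inequality requires Σ ≤ 1; here Σ = 0.9453125 ≤ 1, so such a prefix code exists.

0.9453125; yes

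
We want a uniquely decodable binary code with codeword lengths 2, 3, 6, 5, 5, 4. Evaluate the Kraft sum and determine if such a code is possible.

With common denominator 2^6 = 64: Σ 2^(−ℓᵢ) = 16/64 + 8/64 + 1/64 + 2/64 + 2/64 + 4/64 = 33/64 = 0.515625.
Kraft's inequality requires Σ ≤ 1; here Σ = 0.515625 ≤ 1, so such a prefix code exists.

0.515625; yes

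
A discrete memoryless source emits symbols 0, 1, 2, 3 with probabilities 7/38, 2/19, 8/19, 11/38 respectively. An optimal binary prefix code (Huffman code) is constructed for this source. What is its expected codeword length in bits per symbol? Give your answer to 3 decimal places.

Repeatedly combine the two least-probable nodes; the expected code length is the sum of the merged weights.
merge 2/19 + 7/38 → 11/38
merge 11/38 + 11/38 → 11/19
merge 8/19 + 11/19 → 1
L = 11/38 + 11/19 + 1 = 71/38 ≈ 1.868 bits/symbol.

1.868 bits/symbol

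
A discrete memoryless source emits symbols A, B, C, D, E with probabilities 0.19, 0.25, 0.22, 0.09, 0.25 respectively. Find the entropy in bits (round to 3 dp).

H = −Σ pᵢ log₂ pᵢ.
−0.19·log₂(0.19) = 0.4552
−0.25·log₂(0.25) = 0.5000
−0.22·log₂(0.22) = 0.4806
−0.09·log₂(0.09) = 0.3127
−0.25·log₂(0.25) = 0.5000
Sum ≈ 2.2485 → 2.248 bits.

2.248 bits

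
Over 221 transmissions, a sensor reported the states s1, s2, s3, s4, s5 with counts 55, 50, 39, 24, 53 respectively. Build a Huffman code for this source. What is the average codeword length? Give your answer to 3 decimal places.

Probabilities are the counts divided by 221.
Repeatedly combine the two least-probable nodes; the expected code length is the sum of the merged weights.
merge 24/221 + 3/17 → 63/221
merge 50/221 + 53/221 → 103/221
merge 55/221 + 63/221 → 118/221
merge 103/221 + 118/221 → 1
L = 63/221 + 103/221 + 118/221 + 1 = 505/221 ≈ 2.285 bits/symbol.

2.285 bits/symbol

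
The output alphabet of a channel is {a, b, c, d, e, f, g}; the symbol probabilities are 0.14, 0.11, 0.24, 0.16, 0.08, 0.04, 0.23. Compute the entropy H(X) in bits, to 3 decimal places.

2.629 bits

H = −Σ pᵢ log₂ pᵢ.
−0.14·log₂(0.14) = 0.3971
−0.11·log₂(0.11) = 0.3503
−0.24·log₂(0.24) = 0.4941
−0.16·log₂(0.16) = 0.4230
−0.08·log₂(0.08) = 0.2915
−0.04·log₂(0.04) = 0.1858
−0.23·log₂(0.23) = 0.4877
Sum ≈ 2.6295 → 2.629 bits.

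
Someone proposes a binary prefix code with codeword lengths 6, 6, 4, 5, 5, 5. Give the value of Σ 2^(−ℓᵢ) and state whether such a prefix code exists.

With common denominator 2^6 = 64: Σ 2^(−ℓᵢ) = 1/64 + 1/64 + 4/64 + 2/64 + 2/64 + 2/64 = 12/64 = 0.1875.
Kraft's inequality requires Σ ≤ 1; here Σ = 0.1875 ≤ 1, so such a prefix code exists.

0.1875; yes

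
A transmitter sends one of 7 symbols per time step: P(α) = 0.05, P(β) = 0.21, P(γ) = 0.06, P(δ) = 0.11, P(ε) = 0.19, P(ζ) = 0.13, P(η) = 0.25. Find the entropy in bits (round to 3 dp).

2.621 bits

H = −Σ pᵢ log₂ pᵢ.
−0.05·log₂(0.05) = 0.2161
−0.21·log₂(0.21) = 0.4728
−0.06·log₂(0.06) = 0.2435
−0.11·log₂(0.11) = 0.3503
−0.19·log₂(0.19) = 0.4552
−0.13·log₂(0.13) = 0.3826
−0.25·log₂(0.25) = 0.5000
Sum ≈ 2.6206 → 2.621 bits.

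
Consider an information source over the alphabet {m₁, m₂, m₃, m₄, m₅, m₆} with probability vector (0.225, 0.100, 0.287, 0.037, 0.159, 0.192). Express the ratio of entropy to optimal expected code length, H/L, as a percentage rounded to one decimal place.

Entropy H = −Σ p log₂ p ≈ 2.3882 bits.
Huffman merges: 37/1000+1/10→137/1000; 137/1000+159/1000→37/125; 24/125+9/40→417/1000; 287/1000+37/125→583/1000; 417/1000+583/1000→1. L = 2433/1000 ≈ 2.4330.
Efficiency = H/L = 2.3882/2.4330 = 98.2%.

98.2%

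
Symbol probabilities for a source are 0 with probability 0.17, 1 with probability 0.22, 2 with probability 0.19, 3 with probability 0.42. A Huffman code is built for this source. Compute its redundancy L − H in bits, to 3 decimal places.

0.044 bits

Entropy H = −Σ p log₂ p ≈ 1.8960 bits.
Huffman merges: 17/100+19/100→9/25; 11/50+9/25→29/50; 21/50+29/50→1. L = 97/50 ≈ 1.9400.
L − H = 1.9400 − 1.8960 = 0.044 bits.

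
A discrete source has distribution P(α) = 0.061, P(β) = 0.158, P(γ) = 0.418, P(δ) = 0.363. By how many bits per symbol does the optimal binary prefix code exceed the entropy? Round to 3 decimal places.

Entropy H = −Σ p log₂ p ≈ 1.7234 bits.
Huffman merges: 61/1000+79/500→219/1000; 219/1000+363/1000→291/500; 209/500+291/500→1. L = 1801/1000 ≈ 1.8010.
L − H = 1.8010 − 1.7234 = 0.078 bits.

0.078 bits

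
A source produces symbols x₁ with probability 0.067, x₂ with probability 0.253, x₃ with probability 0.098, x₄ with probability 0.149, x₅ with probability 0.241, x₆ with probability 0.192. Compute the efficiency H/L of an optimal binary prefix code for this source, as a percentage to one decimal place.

98.9%

Entropy H = −Σ p log₂ p ≈ 2.4524 bits.
Huffman merges: 67/1000+49/500→33/200; 149/1000+33/200→157/500; 24/125+241/1000→433/1000; 253/1000+157/500→567/1000; 433/1000+567/1000→1. L = 2479/1000 ≈ 2.4790.
Efficiency = H/L = 2.4524/2.4790 = 98.9%.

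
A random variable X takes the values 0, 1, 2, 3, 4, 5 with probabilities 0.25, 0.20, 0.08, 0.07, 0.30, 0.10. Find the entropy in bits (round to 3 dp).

2.378 bits

H = −Σ pᵢ log₂ pᵢ.
−0.25·log₂(0.25) = 0.5000
−0.20·log₂(0.20) = 0.4644
−0.08·log₂(0.08) = 0.2915
−0.07·log₂(0.07) = 0.2686
−0.30·log₂(0.30) = 0.5211
−0.10·log₂(0.10) = 0.3322
Sum ≈ 2.3777 → 2.378 bits.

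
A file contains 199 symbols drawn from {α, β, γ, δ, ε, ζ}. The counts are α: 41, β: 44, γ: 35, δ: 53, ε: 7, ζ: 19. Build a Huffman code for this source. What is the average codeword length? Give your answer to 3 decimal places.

2.437 bits/symbol

Probabilities are the counts divided by 199.
Repeatedly combine the two least-probable nodes; the expected code length is the sum of the merged weights.
merge 7/199 + 19/199 → 26/199
merge 26/199 + 35/199 → 61/199
merge 41/199 + 44/199 → 85/199
merge 53/199 + 61/199 → 114/199
merge 85/199 + 114/199 → 1
L = 26/199 + 61/199 + 85/199 + 114/199 + 1 = 485/199 ≈ 2.437 bits/symbol.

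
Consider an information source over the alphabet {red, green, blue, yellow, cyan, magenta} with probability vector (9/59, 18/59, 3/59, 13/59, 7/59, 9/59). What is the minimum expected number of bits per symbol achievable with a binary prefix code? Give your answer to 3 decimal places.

Repeatedly combine the two least-probable nodes; the expected code length is the sum of the merged weights.
merge 3/59 + 7/59 → 10/59
merge 9/59 + 9/59 → 18/59
merge 10/59 + 13/59 → 23/59
merge 18/59 + 18/59 → 36/59
merge 23/59 + 36/59 → 1
L = 10/59 + 18/59 + 23/59 + 36/59 + 1 = 146/59 ≈ 2.475 bits/symbol.

2.475 bits/symbol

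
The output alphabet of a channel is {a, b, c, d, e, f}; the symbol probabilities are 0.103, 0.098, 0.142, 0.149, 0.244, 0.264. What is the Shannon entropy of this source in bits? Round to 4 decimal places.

2.4791 bits

H = −Σ pᵢ log₂ pᵢ.
−0.103·log₂(0.103) = 0.3378
−0.098·log₂(0.098) = 0.3284
−0.142·log₂(0.142) = 0.3999
−0.149·log₂(0.149) = 0.4092
−0.244·log₂(0.244) = 0.4966
−0.264·log₂(0.264) = 0.5072
Sum ≈ 2.4791 → 2.4791 bits.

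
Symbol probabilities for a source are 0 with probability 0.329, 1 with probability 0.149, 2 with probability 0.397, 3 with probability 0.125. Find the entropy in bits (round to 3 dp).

1.841 bits

H = −Σ pᵢ log₂ pᵢ.
−0.329·log₂(0.329) = 0.5277
−0.149·log₂(0.149) = 0.4092
−0.397·log₂(0.397) = 0.5291
−0.125·log₂(0.125) = 0.3750
Sum ≈ 1.8410 → 1.841 bits.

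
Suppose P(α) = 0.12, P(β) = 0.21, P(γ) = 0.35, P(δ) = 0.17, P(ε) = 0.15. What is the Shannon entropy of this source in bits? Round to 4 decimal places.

2.2151 bits

H = −Σ pᵢ log₂ pᵢ.
−0.12·log₂(0.12) = 0.3671
−0.21·log₂(0.21) = 0.4728
−0.35·log₂(0.35) = 0.5301
−0.17·log₂(0.17) = 0.4346
−0.15·log₂(0.15) = 0.4105
Sum ≈ 2.2151 → 2.2151 bits.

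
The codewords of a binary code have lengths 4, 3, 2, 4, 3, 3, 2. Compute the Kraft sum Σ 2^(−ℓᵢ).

With common denominator 2^4 = 16: Σ 2^(−ℓᵢ) = 1/16 + 2/16 + 4/16 + 1/16 + 2/16 + 2/16 + 4/16 = 16/16 = 1.

1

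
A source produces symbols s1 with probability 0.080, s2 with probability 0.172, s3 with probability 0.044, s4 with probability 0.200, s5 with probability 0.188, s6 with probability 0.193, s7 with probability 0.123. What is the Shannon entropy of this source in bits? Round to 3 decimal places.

2.674 bits

H = −Σ pᵢ log₂ pᵢ.
−0.080·log₂(0.080) = 0.2915
−0.172·log₂(0.172) = 0.4368
−0.044·log₂(0.044) = 0.1983
−0.200·log₂(0.200) = 0.4644
−0.188·log₂(0.188) = 0.4533
−0.193·log₂(0.193) = 0.4581
−0.123·log₂(0.123) = 0.3719
Sum ≈ 2.6742 → 2.674 bits.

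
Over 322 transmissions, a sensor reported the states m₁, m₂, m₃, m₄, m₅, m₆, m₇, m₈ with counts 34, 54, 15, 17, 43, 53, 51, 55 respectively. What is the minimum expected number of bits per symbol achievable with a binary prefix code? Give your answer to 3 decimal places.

Probabilities are the counts divided by 322.
Repeatedly combine the two least-probable nodes; the expected code length is the sum of the merged weights.
merge 15/322 + 17/322 → 16/161
merge 16/161 + 17/161 → 33/161
merge 43/322 + 51/322 → 47/161
merge 53/322 + 27/161 → 107/322
merge 55/322 + 33/161 → 121/322
merge 47/161 + 107/322 → 201/322
merge 121/322 + 201/322 → 1
L = 16/161 + 33/161 + 47/161 + 107/322 + 121/322 + 201/322 + 1 = 41/14 ≈ 2.929 bits/symbol.

2.929 bits/symbol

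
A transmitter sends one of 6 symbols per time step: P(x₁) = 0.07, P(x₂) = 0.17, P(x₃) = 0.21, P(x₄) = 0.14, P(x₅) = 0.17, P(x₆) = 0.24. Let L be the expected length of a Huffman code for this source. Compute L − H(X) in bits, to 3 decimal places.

0.048 bits

Entropy H = −Σ p log₂ p ≈ 2.5018 bits.
Huffman merges: 7/100+7/50→21/100; 17/100+17/100→17/50; 21/100+21/100→21/50; 6/25+17/50→29/50; 21/50+29/50→1. L = 51/20 ≈ 2.5500.
L − H = 2.5500 − 2.5018 = 0.048 bits.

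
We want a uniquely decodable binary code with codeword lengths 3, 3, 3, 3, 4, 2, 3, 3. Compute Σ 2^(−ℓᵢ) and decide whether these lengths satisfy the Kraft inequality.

1.0625; no

With common denominator 2^4 = 16: Σ 2^(−ℓᵢ) = 2/16 + 2/16 + 2/16 + 2/16 + 1/16 + 4/16 + 2/16 + 2/16 = 17/16 = 1.0625.
Kraft's inequality requires Σ ≤ 1; here Σ = 1.0625 > 1, so no such prefix code exists.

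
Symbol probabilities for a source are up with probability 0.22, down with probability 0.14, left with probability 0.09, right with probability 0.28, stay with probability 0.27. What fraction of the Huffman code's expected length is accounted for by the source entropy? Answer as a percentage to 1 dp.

Entropy H = −Σ p log₂ p ≈ 2.2146 bits.
Huffman merges: 9/100+7/50→23/100; 11/50+23/100→9/20; 27/100+7/25→11/20; 9/20+11/20→1. L = 223/100 ≈ 2.2300.
Efficiency = H/L = 2.2146/2.2300 = 99.3%.

99.3%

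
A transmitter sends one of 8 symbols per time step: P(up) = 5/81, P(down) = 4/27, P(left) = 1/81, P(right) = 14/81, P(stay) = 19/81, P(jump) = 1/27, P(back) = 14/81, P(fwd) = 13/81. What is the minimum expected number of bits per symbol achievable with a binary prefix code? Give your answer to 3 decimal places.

2.753 bits/symbol

Repeatedly combine the two least-probable nodes; the expected code length is the sum of the merged weights.
merge 1/81 + 1/27 → 4/81
merge 4/81 + 5/81 → 1/9
merge 1/9 + 4/27 → 7/27
merge 13/81 + 14/81 → 1/3
merge 14/81 + 19/81 → 11/27
merge 7/27 + 1/3 → 16/27
merge 11/27 + 16/27 → 1
L = 4/81 + 1/9 + 7/27 + 1/3 + 11/27 + 16/27 + 1 = 223/81 ≈ 2.753 bits/symbol.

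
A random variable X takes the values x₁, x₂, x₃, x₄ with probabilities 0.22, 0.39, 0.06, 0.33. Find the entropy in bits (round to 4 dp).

1.7817 bits

H = −Σ pᵢ log₂ pᵢ.
−0.22·log₂(0.22) = 0.4806
−0.39·log₂(0.39) = 0.5298
−0.06·log₂(0.06) = 0.2435
−0.33·log₂(0.33) = 0.5278
Sum ≈ 1.7817 → 1.7817 bits.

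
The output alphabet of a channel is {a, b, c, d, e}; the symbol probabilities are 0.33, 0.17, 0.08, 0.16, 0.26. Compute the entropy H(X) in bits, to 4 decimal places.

2.1822 bits

H = −Σ pᵢ log₂ pᵢ.
−0.33·log₂(0.33) = 0.5278
−0.17·log₂(0.17) = 0.4346
−0.08·log₂(0.08) = 0.2915
−0.16·log₂(0.16) = 0.4230
−0.26·log₂(0.26) = 0.5053
Sum ≈ 2.1822 → 2.1822 bits.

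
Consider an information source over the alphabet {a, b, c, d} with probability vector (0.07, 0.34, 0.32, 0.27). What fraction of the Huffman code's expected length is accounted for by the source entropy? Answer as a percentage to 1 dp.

Entropy H = −Σ p log₂ p ≈ 1.8338 bits.
Huffman merges: 7/100+27/100→17/50; 8/25+17/50→33/50; 17/50+33/50→1. L = 2 ≈ 2.0000.
Efficiency = H/L = 1.8338/2.0000 = 91.7%.

91.7%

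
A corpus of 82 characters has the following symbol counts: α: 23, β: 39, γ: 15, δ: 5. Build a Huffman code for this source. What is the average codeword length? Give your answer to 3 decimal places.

1.768 bits/symbol

Probabilities are the counts divided by 82.
Repeatedly combine the two least-probable nodes; the expected code length is the sum of the merged weights.
merge 5/82 + 15/82 → 10/41
merge 10/41 + 23/82 → 43/82
merge 39/82 + 43/82 → 1
L = 10/41 + 43/82 + 1 = 145/82 ≈ 1.768 bits/symbol.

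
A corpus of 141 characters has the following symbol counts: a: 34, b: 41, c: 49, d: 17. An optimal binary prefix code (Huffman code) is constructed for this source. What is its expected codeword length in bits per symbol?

Probabilities are the counts divided by 141.
Repeatedly combine the two least-probable nodes; the expected code length is the sum of the merged weights.
merge 17/141 + 34/141 → 17/47
merge 41/141 + 49/141 → 30/47
merge 17/47 + 30/47 → 1
L = 17/47 + 30/47 + 1 = 2 bits/symbol.

2 bits/symbol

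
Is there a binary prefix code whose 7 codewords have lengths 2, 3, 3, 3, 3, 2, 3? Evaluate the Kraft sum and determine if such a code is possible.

1.125; no

With common denominator 2^3 = 8: Σ 2^(−ℓᵢ) = 2/8 + 1/8 + 1/8 + 1/8 + 1/8 + 2/8 + 1/8 = 9/8 = 1.125.
Kraft's inequality requires Σ ≤ 1; here Σ = 1.125 > 1, so no such prefix code exists.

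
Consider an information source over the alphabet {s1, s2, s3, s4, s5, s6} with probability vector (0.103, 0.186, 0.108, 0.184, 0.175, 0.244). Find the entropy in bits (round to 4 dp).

H = −Σ pᵢ log₂ pᵢ.
−0.103·log₂(0.103) = 0.3378
−0.186·log₂(0.186) = 0.4514
−0.108·log₂(0.108) = 0.3468
−0.184·log₂(0.184) = 0.4494
−0.175·log₂(0.175) = 0.4401
−0.244·log₂(0.244) = 0.4966
Sum ≈ 2.5219 → 2.5219 bits.

2.5219 bits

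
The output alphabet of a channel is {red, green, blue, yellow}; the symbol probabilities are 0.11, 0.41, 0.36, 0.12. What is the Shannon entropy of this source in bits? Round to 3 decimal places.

H = −Σ pᵢ log₂ pᵢ.
−0.11·log₂(0.11) = 0.3503
−0.41·log₂(0.41) = 0.5274
−0.36·log₂(0.36) = 0.5306
−0.12·log₂(0.12) = 0.3671
Sum ≈ 1.7754 → 1.775 bits.

1.775 bits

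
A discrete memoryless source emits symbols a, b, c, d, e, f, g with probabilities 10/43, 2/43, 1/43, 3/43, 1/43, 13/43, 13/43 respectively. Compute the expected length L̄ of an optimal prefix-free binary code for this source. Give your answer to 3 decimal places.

2.302 bits/symbol

Repeatedly combine the two least-probable nodes; the expected code length is the sum of the merged weights.
merge 1/43 + 1/43 → 2/43
merge 2/43 + 2/43 → 4/43
merge 3/43 + 4/43 → 7/43
merge 7/43 + 10/43 → 17/43
merge 13/43 + 13/43 → 26/43
merge 17/43 + 26/43 → 1
L = 2/43 + 4/43 + 7/43 + 17/43 + 26/43 + 1 = 99/43 ≈ 2.302 bits/symbol.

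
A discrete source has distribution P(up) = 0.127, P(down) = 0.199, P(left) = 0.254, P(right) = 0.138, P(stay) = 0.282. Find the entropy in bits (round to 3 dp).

2.253 bits

H = −Σ pᵢ log₂ pᵢ.
−0.127·log₂(0.127) = 0.3781
−0.199·log₂(0.199) = 0.4635
−0.254·log₂(0.254) = 0.5022
−0.138·log₂(0.138) = 0.3943
−0.282·log₂(0.282) = 0.5150
Sum ≈ 2.2531 → 2.253 bits.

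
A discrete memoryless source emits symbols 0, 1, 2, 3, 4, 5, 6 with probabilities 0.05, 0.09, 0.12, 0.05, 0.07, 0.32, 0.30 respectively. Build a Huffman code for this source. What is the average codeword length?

Repeatedly combine the two least-probable nodes; the expected code length is the sum of the merged weights.
merge 1/20 + 1/20 → 1/10
merge 7/100 + 9/100 → 4/25
merge 1/10 + 3/25 → 11/50
merge 4/25 + 11/50 → 19/50
merge 3/10 + 8/25 → 31/50
merge 19/50 + 31/50 → 1
L = 1/10 + 4/25 + 11/50 + 19/50 + 31/50 + 1 = 62/25 = 2.48 bits/symbol.

2.48 bits/symbol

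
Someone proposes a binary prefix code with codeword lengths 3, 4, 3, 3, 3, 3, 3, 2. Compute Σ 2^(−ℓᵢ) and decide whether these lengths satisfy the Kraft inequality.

1.0625; no

With common denominator 2^4 = 16: Σ 2^(−ℓᵢ) = 2/16 + 1/16 + 2/16 + 2/16 + 2/16 + 2/16 + 2/16 + 4/16 = 17/16 = 1.0625.
Kraft's inequality requires Σ ≤ 1; here Σ = 1.0625 > 1, so no such prefix code exists.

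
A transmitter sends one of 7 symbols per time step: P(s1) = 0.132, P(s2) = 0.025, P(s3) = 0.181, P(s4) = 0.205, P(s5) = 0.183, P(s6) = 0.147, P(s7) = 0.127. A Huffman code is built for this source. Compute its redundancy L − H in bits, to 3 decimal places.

Entropy H = −Σ p log₂ p ≈ 2.6668 bits.
Huffman merges: 1/40+127/1000→19/125; 33/250+147/1000→279/1000; 19/125+181/1000→333/1000; 183/1000+41/200→97/250; 279/1000+333/1000→153/250; 97/250+153/250→1. L = 691/250 ≈ 2.7640.
L − H = 2.7640 − 2.6668 = 0.097 bits.

0.097 bits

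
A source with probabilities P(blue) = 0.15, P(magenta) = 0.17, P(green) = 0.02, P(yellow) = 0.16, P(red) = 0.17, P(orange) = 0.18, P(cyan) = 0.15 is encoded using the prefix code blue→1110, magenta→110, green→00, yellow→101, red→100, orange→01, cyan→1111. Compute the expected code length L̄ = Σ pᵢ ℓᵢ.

L̄ = Σ pᵢ·ℓᵢ = 0.15·4 + 0.17·3 + 0.02·2 + 0.16·3 + 0.17·3 + 0.18·2 + 0.15·4 = 3.1 bits/symbol.

3.1 bits/symbol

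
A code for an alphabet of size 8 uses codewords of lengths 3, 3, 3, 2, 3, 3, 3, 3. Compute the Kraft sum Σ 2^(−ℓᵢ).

1.125

With common denominator 2^3 = 8: Σ 2^(−ℓᵢ) = 1/8 + 1/8 + 1/8 + 2/8 + 1/8 + 1/8 + 1/8 + 1/8 = 9/8 = 1.125.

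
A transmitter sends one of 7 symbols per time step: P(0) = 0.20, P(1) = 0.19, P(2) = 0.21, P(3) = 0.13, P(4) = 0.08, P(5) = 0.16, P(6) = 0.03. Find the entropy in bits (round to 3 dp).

2.641 bits

H = −Σ pᵢ log₂ pᵢ.
−0.20·log₂(0.20) = 0.4644
−0.19·log₂(0.19) = 0.4552
−0.21·log₂(0.21) = 0.4728
−0.13·log₂(0.13) = 0.3826
−0.08·log₂(0.08) = 0.2915
−0.16·log₂(0.16) = 0.4230
−0.03·log₂(0.03) = 0.1518
Sum ≈ 2.6414 → 2.641 bits.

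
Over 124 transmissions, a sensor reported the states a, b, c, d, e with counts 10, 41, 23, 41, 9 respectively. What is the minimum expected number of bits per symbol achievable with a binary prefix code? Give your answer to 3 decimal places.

2.153 bits/symbol

Probabilities are the counts divided by 124.
Repeatedly combine the two least-probable nodes; the expected code length is the sum of the merged weights.
merge 9/124 + 5/62 → 19/124
merge 19/124 + 23/124 → 21/62
merge 41/124 + 41/124 → 41/62
merge 21/62 + 41/62 → 1
L = 19/124 + 21/62 + 41/62 + 1 = 267/124 ≈ 2.153 bits/symbol.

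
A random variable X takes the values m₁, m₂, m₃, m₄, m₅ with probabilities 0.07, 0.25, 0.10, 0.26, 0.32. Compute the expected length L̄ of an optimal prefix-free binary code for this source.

2.17 bits/symbol

Repeatedly combine the two least-probable nodes; the expected code length is the sum of the merged weights.
merge 7/100 + 1/10 → 17/100
merge 17/100 + 1/4 → 21/50
merge 13/50 + 8/25 → 29/50
merge 21/50 + 29/50 → 1
L = 17/100 + 21/50 + 29/50 + 1 = 217/100 = 2.17 bits/symbol.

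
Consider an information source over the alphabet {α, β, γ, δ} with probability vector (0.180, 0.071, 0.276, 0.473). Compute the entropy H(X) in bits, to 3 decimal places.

H = −Σ pᵢ log₂ pᵢ.
−0.180·log₂(0.180) = 0.4453
−0.071·log₂(0.071) = 0.2709
−0.276·log₂(0.276) = 0.5126
−0.473·log₂(0.473) = 0.5109
Sum ≈ 1.7397 → 1.740 bits.

1.740 bits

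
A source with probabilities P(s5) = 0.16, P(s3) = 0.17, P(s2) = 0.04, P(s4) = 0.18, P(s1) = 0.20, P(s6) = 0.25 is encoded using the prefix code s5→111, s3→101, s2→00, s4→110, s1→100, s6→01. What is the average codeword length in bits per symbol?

2.71 bits/symbol

L̄ = Σ pᵢ·ℓᵢ = 0.16·3 + 0.17·3 + 0.04·2 + 0.18·3 + 0.20·3 + 0.25·2 = 2.71 bits/symbol.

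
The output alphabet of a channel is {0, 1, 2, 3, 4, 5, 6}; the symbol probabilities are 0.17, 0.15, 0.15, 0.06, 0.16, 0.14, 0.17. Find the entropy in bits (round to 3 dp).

2.754 bits

H = −Σ pᵢ log₂ pᵢ.
−0.17·log₂(0.17) = 0.4346
−0.15·log₂(0.15) = 0.4105
−0.15·log₂(0.15) = 0.4105
−0.06·log₂(0.06) = 0.2435
−0.16·log₂(0.16) = 0.4230
−0.14·log₂(0.14) = 0.3971
−0.17·log₂(0.17) = 0.4346
Sum ≈ 2.7539 → 2.754 bits.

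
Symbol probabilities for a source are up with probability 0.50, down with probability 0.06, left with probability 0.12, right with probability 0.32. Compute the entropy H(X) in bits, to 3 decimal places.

1.637 bits

H = −Σ pᵢ log₂ pᵢ.
−0.50·log₂(0.50) = 0.5000
−0.06·log₂(0.06) = 0.2435
−0.12·log₂(0.12) = 0.3671
−0.32·log₂(0.32) = 0.5260
Sum ≈ 1.6366 → 1.637 bits.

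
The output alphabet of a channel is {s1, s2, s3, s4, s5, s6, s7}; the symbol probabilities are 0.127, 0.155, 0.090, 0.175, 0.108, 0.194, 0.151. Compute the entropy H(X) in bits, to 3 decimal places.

H = −Σ pᵢ log₂ pᵢ.
−0.127·log₂(0.127) = 0.3781
−0.155·log₂(0.155) = 0.4169
−0.090·log₂(0.090) = 0.3127
−0.175·log₂(0.175) = 0.4401
−0.108·log₂(0.108) = 0.3468
−0.194·log₂(0.194) = 0.4590
−0.151·log₂(0.151) = 0.4118
Sum ≈ 2.7653 → 2.765 bits.

2.765 bits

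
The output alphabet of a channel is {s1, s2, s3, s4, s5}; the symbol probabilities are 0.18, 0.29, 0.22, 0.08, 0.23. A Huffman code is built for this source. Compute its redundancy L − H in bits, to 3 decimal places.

Entropy H = −Σ p log₂ p ≈ 2.2230 bits.
Huffman merges: 2/25+9/50→13/50; 11/50+23/100→9/20; 13/50+29/100→11/20; 9/20+11/20→1. L = 113/50 ≈ 2.2600.
L − H = 2.2600 − 2.2230 = 0.037 bits.

0.037 bits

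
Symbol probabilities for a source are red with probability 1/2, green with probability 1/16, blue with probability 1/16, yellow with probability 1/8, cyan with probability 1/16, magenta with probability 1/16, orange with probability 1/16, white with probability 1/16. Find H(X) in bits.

2.375 bits

Each probability is a power of 1/2, so log₂(1/p) is an integer.
H = Σ p·log₂(1/p) = 1/2·1 + 1/16·4 + 1/16·4 + 1/8·3 + 1/16·4 + 1/16·4 + 1/16·4 + 1/16·4 = 2.375 bits.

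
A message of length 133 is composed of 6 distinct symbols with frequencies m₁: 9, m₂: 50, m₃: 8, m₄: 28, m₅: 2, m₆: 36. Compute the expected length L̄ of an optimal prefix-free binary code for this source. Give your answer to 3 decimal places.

Probabilities are the counts divided by 133.
Repeatedly combine the two least-probable nodes; the expected code length is the sum of the merged weights.
merge 2/133 + 8/133 → 10/133
merge 9/133 + 10/133 → 1/7
merge 1/7 + 4/19 → 47/133
merge 36/133 + 47/133 → 83/133
merge 50/133 + 83/133 → 1
L = 10/133 + 1/7 + 47/133 + 83/133 + 1 = 292/133 ≈ 2.195 bits/symbol.

2.195 bits/symbol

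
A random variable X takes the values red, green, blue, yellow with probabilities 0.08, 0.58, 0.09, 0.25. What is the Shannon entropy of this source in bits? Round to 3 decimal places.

H = −Σ pᵢ log₂ pᵢ.
−0.08·log₂(0.08) = 0.2915
−0.58·log₂(0.58) = 0.4558
−0.09·log₂(0.09) = 0.3127
−0.25·log₂(0.25) = 0.5000
Sum ≈ 1.5600 → 1.560 bits.

1.560 bits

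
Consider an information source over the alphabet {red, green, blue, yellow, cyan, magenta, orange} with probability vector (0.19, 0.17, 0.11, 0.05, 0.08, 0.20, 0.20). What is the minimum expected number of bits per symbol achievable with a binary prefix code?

2.73 bits/symbol

Repeatedly combine the two least-probable nodes; the expected code length is the sum of the merged weights.
merge 1/20 + 2/25 → 13/100
merge 11/100 + 13/100 → 6/25
merge 17/100 + 19/100 → 9/25
merge 1/5 + 1/5 → 2/5
merge 6/25 + 9/25 → 3/5
merge 2/5 + 3/5 → 1
L = 13/100 + 6/25 + 9/25 + 2/5 + 3/5 + 1 = 273/100 = 2.73 bits/symbol.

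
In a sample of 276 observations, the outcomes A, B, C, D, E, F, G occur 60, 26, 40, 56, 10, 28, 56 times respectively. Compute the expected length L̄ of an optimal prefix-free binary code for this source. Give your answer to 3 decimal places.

Probabilities are the counts divided by 276.
Repeatedly combine the two least-probable nodes; the expected code length is the sum of the merged weights.
merge 5/138 + 13/138 → 3/23
merge 7/69 + 3/23 → 16/69
merge 10/69 + 14/69 → 8/23
merge 14/69 + 5/23 → 29/69
merge 16/69 + 8/23 → 40/69
merge 29/69 + 40/69 → 1
L = 3/23 + 16/69 + 8/23 + 29/69 + 40/69 + 1 = 187/69 ≈ 2.710 bits/symbol.

2.710 bits/symbol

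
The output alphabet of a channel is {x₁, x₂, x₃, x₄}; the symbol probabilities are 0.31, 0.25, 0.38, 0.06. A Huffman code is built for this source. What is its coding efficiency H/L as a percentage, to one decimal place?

Entropy H = −Σ p log₂ p ≈ 1.7978 bits.
Huffman merges: 3/50+1/4→31/100; 31/100+31/100→31/50; 19/50+31/50→1. L = 193/100 ≈ 1.9300.
Efficiency = H/L = 1.7978/1.9300 = 93.1%.

93.1%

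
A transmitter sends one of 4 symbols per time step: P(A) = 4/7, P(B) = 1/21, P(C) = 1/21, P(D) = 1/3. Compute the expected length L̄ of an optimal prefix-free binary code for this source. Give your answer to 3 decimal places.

1.524 bits/symbol

Repeatedly combine the two least-probable nodes; the expected code length is the sum of the merged weights.
merge 1/21 + 1/21 → 2/21
merge 2/21 + 1/3 → 3/7
merge 3/7 + 4/7 → 1
L = 2/21 + 3/7 + 1 = 32/21 ≈ 1.524 bits/symbol.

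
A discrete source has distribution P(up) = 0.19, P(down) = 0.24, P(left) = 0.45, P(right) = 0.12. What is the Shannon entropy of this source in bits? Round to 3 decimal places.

H = −Σ pᵢ log₂ pᵢ.
−0.19·log₂(0.19) = 0.4552
−0.24·log₂(0.24) = 0.4941
−0.45·log₂(0.45) = 0.5184
−0.12·log₂(0.12) = 0.3671
Sum ≈ 1.8348 → 1.835 bits.

1.835 bits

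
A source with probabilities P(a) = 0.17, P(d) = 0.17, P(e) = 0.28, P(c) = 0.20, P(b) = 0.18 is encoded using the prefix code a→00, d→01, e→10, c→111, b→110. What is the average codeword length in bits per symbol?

L̄ = Σ pᵢ·ℓᵢ = 0.17·2 + 0.17·2 + 0.28·2 + 0.20·3 + 0.18·3 = 2.38 bits/symbol.

2.38 bits/symbol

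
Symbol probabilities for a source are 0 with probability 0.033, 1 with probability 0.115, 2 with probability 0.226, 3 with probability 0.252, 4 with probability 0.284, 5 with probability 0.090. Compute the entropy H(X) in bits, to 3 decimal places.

2.336 bits

H = −Σ pᵢ log₂ pᵢ.
−0.033·log₂(0.033) = 0.1624
−0.115·log₂(0.115) = 0.3588
−0.226·log₂(0.226) = 0.4849
−0.252·log₂(0.252) = 0.5011
−0.284·log₂(0.284) = 0.5158
−0.090·log₂(0.090) = 0.3127
Sum ≈ 2.3357 → 2.336 bits.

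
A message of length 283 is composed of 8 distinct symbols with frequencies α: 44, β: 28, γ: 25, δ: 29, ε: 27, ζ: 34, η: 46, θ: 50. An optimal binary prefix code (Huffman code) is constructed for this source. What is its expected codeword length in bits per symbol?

Probabilities are the counts divided by 283.
Repeatedly combine the two least-probable nodes; the expected code length is the sum of the merged weights.
merge 25/283 + 27/283 → 52/283
merge 28/283 + 29/283 → 57/283
merge 34/283 + 44/283 → 78/283
merge 46/283 + 50/283 → 96/283
merge 52/283 + 57/283 → 109/283
merge 78/283 + 96/283 → 174/283
merge 109/283 + 174/283 → 1
L = 52/283 + 57/283 + 78/283 + 96/283 + 109/283 + 174/283 + 1 = 3 bits/symbol.

3 bits/symbol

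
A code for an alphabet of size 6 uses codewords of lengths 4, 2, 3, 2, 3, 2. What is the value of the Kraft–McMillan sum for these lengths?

With common denominator 2^4 = 16: Σ 2^(−ℓᵢ) = 1/16 + 4/16 + 2/16 + 4/16 + 2/16 + 4/16 = 17/16 = 1.0625.

1.0625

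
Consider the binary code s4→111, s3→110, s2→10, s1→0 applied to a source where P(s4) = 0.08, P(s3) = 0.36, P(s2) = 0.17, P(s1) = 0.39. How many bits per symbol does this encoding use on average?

2.05 bits/symbol

L̄ = Σ pᵢ·ℓᵢ = 0.08·3 + 0.36·3 + 0.17·2 + 0.39·1 = 2.05 bits/symbol.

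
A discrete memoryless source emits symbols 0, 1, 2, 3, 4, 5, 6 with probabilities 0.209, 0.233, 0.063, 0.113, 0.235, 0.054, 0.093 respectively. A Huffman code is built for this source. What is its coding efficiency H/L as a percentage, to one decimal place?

Entropy H = −Σ p log₂ p ≈ 2.6055 bits.
Huffman merges: 27/500+63/1000→117/1000; 93/1000+113/1000→103/500; 117/1000+103/500→323/1000; 209/1000+233/1000→221/500; 47/200+323/1000→279/500; 221/500+279/500→1. L = 1323/500 ≈ 2.6460.
Efficiency = H/L = 2.6055/2.6460 = 98.5%.

98.5%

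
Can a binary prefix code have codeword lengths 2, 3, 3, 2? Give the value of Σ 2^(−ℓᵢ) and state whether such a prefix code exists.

With common denominator 2^3 = 8: Σ 2^(−ℓᵢ) = 2/8 + 1/8 + 1/8 + 2/8 = 6/8 = 0.75.
Kraft's inequality requires Σ ≤ 1; here Σ = 0.75 ≤ 1, so such a prefix code exists.

0.75; yes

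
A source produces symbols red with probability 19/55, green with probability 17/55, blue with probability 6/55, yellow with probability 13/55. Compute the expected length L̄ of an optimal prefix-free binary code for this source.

2 bits/symbol

Repeatedly combine the two least-probable nodes; the expected code length is the sum of the merged weights.
merge 6/55 + 13/55 → 19/55
merge 17/55 + 19/55 → 36/55
merge 19/55 + 36/55 → 1
L = 19/55 + 36/55 + 1 = 2 bits/symbol.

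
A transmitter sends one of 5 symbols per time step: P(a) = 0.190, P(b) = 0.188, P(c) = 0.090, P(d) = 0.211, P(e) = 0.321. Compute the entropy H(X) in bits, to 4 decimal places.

2.2210 bits

H = −Σ pᵢ log₂ pᵢ.
−0.190·log₂(0.190) = 0.4552
−0.188·log₂(0.188) = 0.4533
−0.090·log₂(0.090) = 0.3127
−0.211·log₂(0.211) = 0.4736
−0.321·log₂(0.321) = 0.5262
Sum ≈ 2.2210 → 2.2210 bits.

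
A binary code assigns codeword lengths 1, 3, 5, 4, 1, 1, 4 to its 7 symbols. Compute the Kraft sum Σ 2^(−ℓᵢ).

1.78125

With common denominator 2^5 = 32: Σ 2^(−ℓᵢ) = 16/32 + 4/32 + 1/32 + 2/32 + 16/32 + 16/32 + 2/32 = 57/32 = 1.78125.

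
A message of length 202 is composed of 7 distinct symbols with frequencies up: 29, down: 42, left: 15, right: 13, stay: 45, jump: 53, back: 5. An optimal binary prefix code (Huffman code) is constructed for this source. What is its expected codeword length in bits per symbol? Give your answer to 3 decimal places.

2.559 bits/symbol

Probabilities are the counts divided by 202.
Repeatedly combine the two least-probable nodes; the expected code length is the sum of the merged weights.
merge 5/202 + 13/202 → 9/101
merge 15/202 + 9/101 → 33/202
merge 29/202 + 33/202 → 31/101
merge 21/101 + 45/202 → 87/202
merge 53/202 + 31/101 → 115/202
merge 87/202 + 115/202 → 1
L = 9/101 + 33/202 + 31/101 + 87/202 + 115/202 + 1 = 517/202 ≈ 2.559 bits/symbol.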